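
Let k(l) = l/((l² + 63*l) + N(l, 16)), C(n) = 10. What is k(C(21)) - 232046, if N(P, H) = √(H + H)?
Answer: -30912470157/133217 - 10*√2/133217 ≈ -2.3205e+5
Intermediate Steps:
N(P, H) = √2*√H (N(P, H) = √(2*H) = √2*√H)
k(l) = l/(l² + 4*√2 + 63*l) (k(l) = l/((l² + 63*l) + √2*√16) = l/((l² + 63*l) + √2*4) = l/((l² + 63*l) + 4*√2) = l/(l² + 4*√2 + 63*l))
k(C(21)) - 232046 = 10/(10² + 4*√2 + 63*10) - 232046 = 10/(100 + 4*√2 + 630) - 232046 = 10/(730 + 4*√2) - 232046 = -232046 + 10/(730 + 4*√2)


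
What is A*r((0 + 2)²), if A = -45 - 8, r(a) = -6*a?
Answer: 1272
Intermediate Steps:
A = -53
A*r((0 + 2)²) = -(-318)*(0 + 2)² = -(-318)*2² = -(-318)*4 = -53*(-24) = 1272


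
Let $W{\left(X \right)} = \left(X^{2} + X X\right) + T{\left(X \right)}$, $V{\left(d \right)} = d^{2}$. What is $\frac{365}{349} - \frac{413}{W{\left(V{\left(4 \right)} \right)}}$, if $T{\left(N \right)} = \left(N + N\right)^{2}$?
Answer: $\frac{416503}{536064} \approx 0.77697$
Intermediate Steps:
$T{\left(N \right)} = 4 N^{2}$ ($T{\left(N \right)} = \left(2 N\right)^{2} = 4 N^{2}$)
$W{\left(X \right)} = 6 X^{2}$ ($W{\left(X \right)} = \left(X^{2} + X X\right) + 4 X^{2} = \left(X^{2} + X^{2}\right) + 4 X^{2} = 2 X^{2} + 4 X^{2} = 6 X^{2}$)
$\frac{365}{349} - \frac{413}{W{\left(V{\left(4 \right)} \right)}} = \frac{365}{349} - \frac{413}{6 \left(4^{2}\right)^{2}} = 365 \cdot \frac{1}{349} - \frac{413}{6 \cdot 16^{2}} = \frac{365}{349} - \frac{413}{6 \cdot 256} = \frac{365}{349} - \frac{413}{1536} = \frac{416503}{536064}$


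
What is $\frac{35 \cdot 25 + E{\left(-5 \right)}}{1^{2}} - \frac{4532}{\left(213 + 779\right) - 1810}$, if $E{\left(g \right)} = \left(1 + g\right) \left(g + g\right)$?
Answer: $\frac{376501}{409} \approx 920.54$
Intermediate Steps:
$E{\left(g \right)} = 2 g \left(1 + g\right)$ ($E{\left(g \right)} = \left(1 + g\right) 2 g = 2 g \left(1 + g\right)$)
$\frac{35 \cdot 25 + E{\left(-5 \right)}}{1^{2}} - \frac{4532}{\left(213 + 779\right) - 1810} = \frac{35 \cdot 25 + 2 \left(-5\right) \left(1 - 5\right)}{1^{2}} - \frac{4532}{\left(213 + 779\right) - 1810} = \frac{875 + 2 \left(-5\right) \left(-4\right)}{1} - \frac{4532}{992 - 1810} = \left(875 + 40\right) 1 - \frac{4532}{-818} = 915 \cdot 1 - - \frac{2266}{409} = 915 + \frac{2266}{409} = \frac{376501}{409}$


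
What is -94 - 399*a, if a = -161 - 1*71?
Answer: 92474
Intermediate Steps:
a = -232 (a = -161 - 71 = -232)
-94 - 399*a = -94 - 399*(-232) = -94 + 92568 = 92474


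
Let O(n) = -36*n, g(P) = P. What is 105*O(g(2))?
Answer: -7560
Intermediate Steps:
105*O(g(2)) = 105*(-36*2) = 105*(-72) = -7560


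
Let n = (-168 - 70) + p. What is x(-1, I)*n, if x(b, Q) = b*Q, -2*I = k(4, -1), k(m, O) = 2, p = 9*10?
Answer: -148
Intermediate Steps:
p = 90
I = -1 (I = -½*2 = -1)
n = -148 (n = (-168 - 70) + 90 = -238 + 90 = -148)
x(b, Q) = Q*b
x(-1, I)*n = -1*(-1)*(-148) = 1*(-148) = -148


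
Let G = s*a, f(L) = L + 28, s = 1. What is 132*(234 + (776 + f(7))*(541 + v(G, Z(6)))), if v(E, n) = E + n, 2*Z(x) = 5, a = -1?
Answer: 58106598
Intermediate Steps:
Z(x) = 5/2 (Z(x) = (1/2)*5 = 5/2)
f(L) = 28 + L
G = -1 (G = 1*(-1) = -1)
132*(234 + (776 + f(7))*(541 + v(G, Z(6)))) = 132*(234 + (776 + (28 + 7))*(541 + (-1 + 5/2))) = 132*(234 + (776 + 35)*(541 + 3/2)) = 132*(234 + 811*(1085/2)) = 132*(234 + 879935/2) = 132*(880403/2) = 58106598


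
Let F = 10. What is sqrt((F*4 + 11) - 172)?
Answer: 11*I ≈ 11.0*I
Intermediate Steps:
sqrt((F*4 + 11) - 172) = sqrt((10*4 + 11) - 172) = sqrt((40 + 11) - 172) = sqrt(51 - 172) = sqrt(-121) = 11*I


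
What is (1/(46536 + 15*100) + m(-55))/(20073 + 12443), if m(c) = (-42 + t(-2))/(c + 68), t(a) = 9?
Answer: -1585175/20305201488 ≈ -7.8067e-5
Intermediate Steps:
m(c) = -33/(68 + c) (m(c) = (-42 + 9)/(c + 68) = -33/(68 + c))
(1/(46536 + 15*100) + m(-55))/(20073 + 12443) = (1/(46536 + 15*100) - 33/(68 - 55))/(20073 + 12443) = (1/(46536 + 1500) - 33/13)/32516 = (1/48036 - 33*1/13)*(1/32516) = (1/48036 - 33/13)*(1/32516) = -1585175/624468*1/32516 = -1585175/20305201488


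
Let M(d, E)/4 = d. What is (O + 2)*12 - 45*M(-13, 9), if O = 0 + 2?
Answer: 2388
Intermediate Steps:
M(d, E) = 4*d
O = 2
(O + 2)*12 - 45*M(-13, 9) = (2 + 2)*12 - 180*(-13) = 4*12 - 45*(-52) = 48 + 2340 = 2388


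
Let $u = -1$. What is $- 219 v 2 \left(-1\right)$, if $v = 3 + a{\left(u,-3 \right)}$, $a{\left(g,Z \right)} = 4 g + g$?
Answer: $-876$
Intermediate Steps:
$a{\left(g,Z \right)} = 5 g$
$v = -2$ ($v = 3 + 5 \left(-1\right) = 3 - 5 = -2$)
$- 219 v 2 \left(-1\right) = - 219 \left(-2\right) 2 \left(-1\right) = - 219 \left(\left(-4\right) \left(-1\right)\right) = \left(-219\right) 4 = -876$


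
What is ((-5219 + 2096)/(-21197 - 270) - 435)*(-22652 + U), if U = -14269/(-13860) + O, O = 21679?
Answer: 20959475259707/49588770 ≈ 4.2267e+5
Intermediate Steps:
U = 300485209/13860 (U = -14269/(-13860) + 21679 = -14269*(-1/13860) + 21679 = 14269/13860 + 21679 = 300485209/13860 ≈ 21680.)
((-5219 + 2096)/(-21197 - 270) - 435)*(-22652 + U) = ((-5219 + 2096)/(-21197 - 270) - 435)*(-22652 + 300485209/13860) = (-3123/(-21467) - 435)*(-13471511/13860) = (-3123*(-1/21467) - 435)*(-13471511/13860) = (3123/21467 - 435)*(-13471511/13860) = -9335022/21467*(-13471511/13860) = 20959475259707/49588770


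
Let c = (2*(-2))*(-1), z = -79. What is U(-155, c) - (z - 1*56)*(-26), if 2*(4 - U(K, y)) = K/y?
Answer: -27893/8 ≈ -3486.6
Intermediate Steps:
c = 4 (c = -4*(-1) = 4)
U(K, y) = 4 - K/(2*y)
U(-155, c) - (z - 1*56)*(-26) = (4 - ½*(-155)/4) - (-79 - 1*56)*(-26) = (4 - ½*(-155)*¼) - (-79 - 56)*(-26) = (4 + 155/8) - (-135)*(-26) = 187/8 - 1*3510 = 187/8 - 3510 = -27893/8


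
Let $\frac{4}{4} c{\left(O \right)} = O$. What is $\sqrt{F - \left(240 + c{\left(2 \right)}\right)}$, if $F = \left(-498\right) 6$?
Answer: $i \sqrt{3230} \approx 56.833 i$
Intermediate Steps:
$c{\left(O \right)} = O$
$F = -2988$
$\sqrt{F - \left(240 + c{\left(2 \right)}\right)} = \sqrt{-2988 - 242} = \sqrt{-3230} = i \sqrt{3230}$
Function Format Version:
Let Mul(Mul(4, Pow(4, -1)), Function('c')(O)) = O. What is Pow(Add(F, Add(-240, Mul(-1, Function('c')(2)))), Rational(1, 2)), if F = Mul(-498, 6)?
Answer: Mul(I, Pow(3230, Rational(1, 2))) ≈ Mul(56.833, I)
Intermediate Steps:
Function('c')(O) = O
F = -2988
Pow(Add(F, Add(-240, Mul(-1, Function('c')(2)))), Rational(1, 2)) = Pow(Add(-2988, Add(-240, Mul(-1, 2))), Rational(1, 2)) = Pow(Add(-2988, Add(-240, -2)), Rational(1, 2)) = Pow(Add(-2988, -242), Rational(1, 2)) = Pow(-3230, Rational(1, 2)) = Mul(I, Pow(3230, Rational(1, 2)))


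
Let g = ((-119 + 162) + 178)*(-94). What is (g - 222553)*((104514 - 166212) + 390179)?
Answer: -79928296287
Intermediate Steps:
g = -20774 (g = (43 + 178)*(-94) = 221*(-94) = -20774)
(g - 222553)*((104514 - 166212) + 390179) = (-20774 - 222553)*((104514 - 166212) + 390179) = -243327*(-61698 + 390179) = -243327*328481 = -79928296287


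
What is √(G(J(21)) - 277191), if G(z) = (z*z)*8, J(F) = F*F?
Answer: 3*√142073 ≈ 1130.8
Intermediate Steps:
J(F) = F²
G(z) = 8*z² (G(z) = z²*8 = 8*z²)
√(G(J(21)) - 277191) = √(8*(21²)² - 277191) = √(8*441² - 277191) = √(8*194481 - 277191) = √(1555848 - 277191) = √1278657 = 3*√142073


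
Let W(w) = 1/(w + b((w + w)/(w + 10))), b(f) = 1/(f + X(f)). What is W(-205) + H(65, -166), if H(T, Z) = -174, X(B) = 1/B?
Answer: -293550943/1687027 ≈ -174.00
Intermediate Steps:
b(f) = 1/(f + 1/f)
W(w) = 1/(w + 2*w/((1 + 4*w**2/(10 + w)**2)*(10 + w))) (W(w) = 1/(w + ((w + w)/(w + 10))/(1 + ((w + w)/(w + 10))**2)) = 1/(w + ((2*w)/(10 + w))/(1 + ((2*w)/(10 + w))**2)) = 1/(w + (2*w/(10 + w))/(1 + (2*w/(10 + w))**2)) = 1/(w + (2*w/(10 + w))/(1 + 4*w**2/(10 + w)**2)) = 1/(w + 2*w/((1 + 4*w**2/(10 + w)**2)*(10 + w))))
W(-205) + H(65, -166) = 5*(20 + (-205)**2 + 4*(-205))/(-205*(120 + 5*(-205)**2 + 22*(-205))) - 174 = 5*(-1/205)*(20 + 42025 - 820)/(120 + 5*42025 - 4510) - 174 = 5*(-1/205)*41225/(120 + 210125 - 4510) - 174 = 5*(-1/205)*41225/205735 - 174 = 5*(-1/205)*(1/205735)*41225 - 174 = -8245/1687027 - 174 = -293550943/1687027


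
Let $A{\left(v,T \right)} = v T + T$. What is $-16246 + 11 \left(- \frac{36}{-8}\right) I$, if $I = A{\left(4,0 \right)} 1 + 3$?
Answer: $- \frac{32195}{2} \approx -16098.0$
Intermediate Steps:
$A{\left(v,T \right)} = T + T v$ ($A{\left(v,T \right)} = T v + T = T + T v$)
$I = 3$ ($I = 0 \left(1 + 4\right) 1 + 3 = 0 \cdot 5 \cdot 1 + 3 = 0 \cdot 1 + 3 = 0 + 3 = 3$)
$-16246 + 11 \left(- \frac{36}{-8}\right) I = -16246 + 11 \left(- \frac{36}{-8}\right) 3 = -16246 + 11 \left(\left(-36\right) \left(- \frac{1}{8}\right)\right) 3 = -16246 + 11 \cdot \frac{9}{2} \cdot 3 = -16246 + \frac{99}{2} \cdot 3 = -16246 + \frac{297}{2} = - \frac{32195}{2}$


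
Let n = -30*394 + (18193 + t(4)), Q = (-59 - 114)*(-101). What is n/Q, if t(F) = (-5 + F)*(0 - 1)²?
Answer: 6372/17473 ≈ 0.36468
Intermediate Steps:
Q = 17473 (Q = -173*(-101) = 17473)
t(F) = -5 + F (t(F) = (-5 + F)*(-1)² = (-5 + F)*1 = -5 + F)
n = 6372 (n = -30*394 + (18193 + (-5 + 4)) = -11820 + (18193 - 1) = -11820 + 18192 = 6372)
n/Q = 6372/17473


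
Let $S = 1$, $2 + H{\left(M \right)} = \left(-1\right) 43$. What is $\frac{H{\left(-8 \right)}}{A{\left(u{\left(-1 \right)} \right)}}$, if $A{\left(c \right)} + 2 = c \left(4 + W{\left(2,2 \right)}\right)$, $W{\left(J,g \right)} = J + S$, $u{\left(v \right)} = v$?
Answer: $5$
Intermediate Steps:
$H{\left(M \right)} = -45$ ($H{\left(M \right)} = -2 - 43 = -45$)
$W{\left(J,g \right)} = 1 + J$ ($W{\left(J,g \right)} = J + 1 = 1 + J$)
$A{\left(c \right)} = -2 + 7 c$ ($A{\left(c \right)} = -2 + c \left(4 + \left(1 + 2\right)\right) = -2 + c \left(4 + 3\right) = -2 + c 7 = -2 + 7 c$)
$\frac{H{\left(-8 \right)}}{A{\left(u{\left(-1 \right)} \right)}} = - \frac{45}{-2 + 7 \left(-1\right)} = - \frac{45}{-2 - 7} = - \frac{45}{-9} = \left(-45\right) \left(- \frac{1}{9}\right) = 5$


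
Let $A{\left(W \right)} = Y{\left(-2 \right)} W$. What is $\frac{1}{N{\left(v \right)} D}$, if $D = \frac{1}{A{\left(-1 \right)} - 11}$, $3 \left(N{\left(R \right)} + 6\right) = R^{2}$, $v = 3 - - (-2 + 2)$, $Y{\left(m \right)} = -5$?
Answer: $2$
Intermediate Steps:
$A{\left(W \right)} = - 5 W$
$v = 3$ ($v = 3 - \left(-1\right) 0 = 3 - 0 = 3 + 0 = 3$)
$N{\left(R \right)} = -6 + \frac{R^{2}}{3}$
$D = - \frac{1}{6}$ ($D = \frac{1}{\left(-5\right) \left(-1\right) - 11} = \frac{1}{5 - 11} = \frac{1}{-6} = - \frac{1}{6} \approx -0.16667$)
$\frac{1}{N{\left(v \right)} D} = \frac{1}{\left(-6 + \frac{3^{2}}{3}\right) \left(- \frac{1}{6}\right)} = \frac{1}{\left(-6 + \frac{1}{3} \cdot 9\right) \left(- \frac{1}{6}\right)} = \frac{1}{\left(-6 + 3\right) \left(- \frac{1}{6}\right)} = \frac{1}{\left(-3\right) \left(- \frac{1}{6}\right)} = \frac{1}{\frac{1}{2}} = 2$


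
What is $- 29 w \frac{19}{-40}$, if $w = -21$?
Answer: $- \frac{11571}{40} \approx -289.27$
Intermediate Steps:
$- 29 w \frac{19}{-40} = \left(-29\right) \left(-21\right) \frac{19}{-40} = 609 \cdot 19 \left(- \frac{1}{40}\right) = 609 \left(- \frac{19}{40}\right) = - \frac{11571}{40}$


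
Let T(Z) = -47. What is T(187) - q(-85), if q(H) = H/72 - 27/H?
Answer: -282359/6120 ≈ -46.137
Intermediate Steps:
q(H) = -27/H + H/72 (q(H) = H*(1/72) - 27/H = H/72 - 27/H = -27/H + H/72)
T(187) - q(-85) = -47 - (-27/(-85) + (1/72)*(-85)) = -47 - (-27*(-1/85) - 85/72) = -47 - (27/85 - 85/72) = -47 - 1*(-5281/6120) = -47 + 5281/6120 = -282359/6120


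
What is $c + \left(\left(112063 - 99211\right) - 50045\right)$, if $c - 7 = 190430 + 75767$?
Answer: $229011$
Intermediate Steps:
$c = 266204$ ($c = 7 + \left(190430 + 75767\right) = 7 + 266197 = 266204$)
$c + \left(\left(112063 - 99211\right) - 50045\right) = 266204 + \left(\left(112063 - 99211\right) - 50045\right) = 266204 + \left(12852 - 50045\right) = 266204 - 37193 = 229011$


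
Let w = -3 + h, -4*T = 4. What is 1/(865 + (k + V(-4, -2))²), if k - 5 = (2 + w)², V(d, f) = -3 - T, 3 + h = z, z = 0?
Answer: 1/1226 ≈ 0.00081566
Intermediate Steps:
h = -3 (h = -3 + 0 = -3)
T = -1 (T = -¼*4 = -1)
w = -6 (w = -3 - 3 = -6)
V(d, f) = -2 (V(d, f) = -3 - 1*(-1) = -3 + 1 = -2)
k = 21 (k = 5 + (2 - 6)² = 5 + (-4)² = 5 + 16 = 21)
1/(865 + (k + V(-4, -2))²) = 1/(865 + (21 - 2)²) = 1/(865 + 19²) = 1/(865 + 361) = 1/1226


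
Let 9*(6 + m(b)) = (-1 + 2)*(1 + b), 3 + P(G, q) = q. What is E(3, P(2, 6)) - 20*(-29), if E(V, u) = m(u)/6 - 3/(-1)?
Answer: 15716/27 ≈ 582.07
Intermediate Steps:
P(G, q) = -3 + q
m(b) = -53/9 + b/9 (m(b) = -6 + ((-1 + 2)*(1 + b))/9 = -6 + (1*(1 + b))/9 = -6 + (1 + b)/9 = -6 + (1/9 + b/9) = -53/9 + b/9)
E(V, u) = 109/54 + u/54 (E(V, u) = (-53/9 + u/9)/6 - 3/(-1) = (-53/9 + u/9)*(1/6) - 3*(-1) = (-53/54 + u/54) + 3 = 109/54 + u/54)
E(3, P(2, 6)) - 20*(-29) = (109/54 + (-3 + 6)/54) - 20*(-29) = (109/54 + (1/54)*3) + 580 = (109/54 + 1/18) + 580 = 56/27 + 580 = 15716/27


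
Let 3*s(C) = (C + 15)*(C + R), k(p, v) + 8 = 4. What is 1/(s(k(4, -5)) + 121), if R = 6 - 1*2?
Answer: 1/121 ≈ 0.0082645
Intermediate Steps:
k(p, v) = -4 (k(p, v) = -8 + 4 = -4)
R = 4 (R = 6 - 2 = 4)
s(C) = (4 + C)*(15 + C)/3 (s(C) = ((C + 15)*(C + 4))/3 = ((15 + C)*(4 + C))/3 = ((4 + C)*(15 + C))/3 = (4 + C)*(15 + C)/3)
1/(s(k(4, -5)) + 121) = 1/((20 + (⅓)*(-4)² + (19/3)*(-4)) + 121) = 1/((20 + (⅓)*16 - 76/3) + 121) = 1/((20 + 16/3 - 76/3) + 121) = 1/(0 + 121) = 1/121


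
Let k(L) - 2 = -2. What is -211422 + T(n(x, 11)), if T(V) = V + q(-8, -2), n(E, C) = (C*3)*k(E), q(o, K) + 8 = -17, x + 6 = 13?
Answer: -211447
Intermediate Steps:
x = 7 (x = -6 + 13 = 7)
k(L) = 0 (k(L) = 2 - 2 = 0)
q(o, K) = -25 (q(o, K) = -8 - 17 = -25)
n(E, C) = 0 (n(E, C) = (C*3)*0 = (3*C)*0 = 0)
T(V) = -25 + V (T(V) = V - 25 = -25 + V)
-211422 + T(n(x, 11)) = -211422 + (-25 + 0) = -211422 - 25 = -211447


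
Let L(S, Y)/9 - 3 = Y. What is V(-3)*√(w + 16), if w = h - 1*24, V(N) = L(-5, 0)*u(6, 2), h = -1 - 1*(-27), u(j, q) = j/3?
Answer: 162*√2 ≈ 229.10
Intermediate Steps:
u(j, q) = j/3 (u(j, q) = j*(⅓) = j/3)
L(S, Y) = 27 + 9*Y
h = 26 (h = -1 + 27 = 26)
V(N) = 54 (V(N) = (27 + 9*0)*((⅓)*6) = (27 + 0)*2 = 27*2 = 54)
w = 2 (w = 26 - 1*24 = 26 - 24 = 2)
V(-3)*√(w + 16) = 54*√(2 + 16) = 54*√18 = 54*(3*√2) = 162*√2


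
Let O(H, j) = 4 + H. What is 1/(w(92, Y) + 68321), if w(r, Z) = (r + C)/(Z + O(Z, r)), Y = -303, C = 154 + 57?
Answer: 602/41128939 ≈ 1.4637e-5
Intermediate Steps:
C = 211
w(r, Z) = (211 + r)/(4 + 2*Z) (w(r, Z) = (r + 211)/(Z + (4 + Z)) = (211 + r)/(4 + 2*Z))
1/(w(92, Y) + 68321) = 1/((211 + 92)/(2*(2 - 303)) + 68321) = 1/((½)*303/(-301) + 68321) = 1/((½)*(-1/301)*303 + 68321) = 1/(-303/602 + 68321) = 1/(41128939/602) = 602/41128939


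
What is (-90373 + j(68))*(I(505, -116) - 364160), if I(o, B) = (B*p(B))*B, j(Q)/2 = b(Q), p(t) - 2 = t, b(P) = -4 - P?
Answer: 171814300448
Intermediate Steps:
p(t) = 2 + t
j(Q) = -8 - 2*Q (j(Q) = 2*(-4 - Q) = -8 - 2*Q)
I(o, B) = B**2*(2 + B) (I(o, B) = (B*(2 + B))*B = B**2*(2 + B))
(-90373 + j(68))*(I(505, -116) - 364160) = (-90373 + (-8 - 2*68))*((-116)**2*(2 - 116) - 364160) = (-90373 + (-8 - 136))*(13456*(-114) - 364160) = (-90373 - 144)*(-1533984 - 364160) = -90517*(-1898144) = 171814300448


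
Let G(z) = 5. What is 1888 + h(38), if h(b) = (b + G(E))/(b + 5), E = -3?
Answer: 1889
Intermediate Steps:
h(b) = 1 (h(b) = (b + 5)/(b + 5) = (5 + b)/(5 + b) = 1)
1888 + h(38) = 1888 + 1 = 1889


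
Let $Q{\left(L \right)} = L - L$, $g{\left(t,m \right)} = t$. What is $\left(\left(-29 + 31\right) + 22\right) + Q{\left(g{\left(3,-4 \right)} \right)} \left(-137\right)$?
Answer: $24$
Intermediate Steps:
$Q{\left(L \right)} = 0$
$\left(\left(-29 + 31\right) + 22\right) + Q{\left(g{\left(3,-4 \right)} \right)} \left(-137\right) = \left(\left(-29 + 31\right) + 22\right) + 0 \left(-137\right) = \left(2 + 22\right) + 0 = 24 + 0 = 24$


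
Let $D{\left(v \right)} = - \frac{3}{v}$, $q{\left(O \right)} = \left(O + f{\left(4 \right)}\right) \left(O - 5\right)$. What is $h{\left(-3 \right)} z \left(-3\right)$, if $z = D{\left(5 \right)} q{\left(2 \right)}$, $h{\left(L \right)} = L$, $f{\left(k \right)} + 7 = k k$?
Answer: $\frac{891}{5} \approx 178.2$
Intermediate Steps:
$f{\left(k \right)} = -7 + k^{2}$ ($f{\left(k \right)} = -7 + k k = -7 + k^{2}$)
$q{\left(O \right)} = \left(-5 + O\right) \left(9 + O\right)$ ($q{\left(O \right)} = \left(O - \left(7 - 4^{2}\right)\right) \left(O - 5\right) = \left(O + \left(-7 + 16\right)\right) \left(-5 + O\right) = \left(O + 9\right) \left(-5 + O\right) = \left(9 + O\right) \left(-5 + O\right) = \left(-5 + O\right) \left(9 + O\right)$)
$z = \frac{99}{5}$ ($z = - \frac{3}{5} \left(-45 + 2^{2} + 4 \cdot 2\right) = \left(-3\right) \frac{1}{5} \left(-45 + 4 + 8\right) = \left(- \frac{3}{5}\right) \left(-33\right) = \frac{99}{5} \approx 19.8$)
$h{\left(-3 \right)} z \left(-3\right) = \left(-3\right) \frac{99}{5} \left(-3\right) = \left(- \frac{297}{5}\right) \left(-3\right) = \frac{891}{5}$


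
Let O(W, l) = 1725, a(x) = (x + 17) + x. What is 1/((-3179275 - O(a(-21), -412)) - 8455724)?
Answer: -1/11636724 ≈ -8.5935e-8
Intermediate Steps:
a(x) = 17 + 2*x (a(x) = (17 + x) + x = 17 + 2*x)
1/((-3179275 - O(a(-21), -412)) - 8455724) = 1/((-3179275 - 1*1725) - 8455724) = 1/((-3179275 - 1725) - 8455724) = 1/(-3181000 - 8455724) = 1/(-11636724) = -1/11636724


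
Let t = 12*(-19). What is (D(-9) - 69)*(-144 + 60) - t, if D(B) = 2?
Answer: 5856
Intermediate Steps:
t = -228
(D(-9) - 69)*(-144 + 60) - t = (2 - 69)*(-144 + 60) - 1*(-228) = -67*(-84) + 228 = 5628 + 228 = 5856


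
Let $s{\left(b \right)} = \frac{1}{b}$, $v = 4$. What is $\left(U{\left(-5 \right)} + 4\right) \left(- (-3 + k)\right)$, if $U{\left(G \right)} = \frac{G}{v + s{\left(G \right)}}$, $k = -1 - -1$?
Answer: $\frac{153}{19} \approx 8.0526$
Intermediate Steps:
$k = 0$ ($k = -1 + 1 = 0$)
$U{\left(G \right)} = \frac{G}{4 + \frac{1}{G}}$
$\left(U{\left(-5 \right)} + 4\right) \left(- (-3 + k)\right) = \left(\frac{\left(-5\right)^{2}}{1 + 4 \left(-5\right)} + 4\right) \left(- (-3 + 0)\right) = \left(\frac{25}{1 - 20} + 4\right) \left(\left(-1\right) \left(-3\right)\right) = \left(\frac{25}{-19} + 4\right) 3 = \left(25 \left(- \frac{1}{19}\right) + 4\right) 3 = \left(- \frac{25}{19} + 4\right) 3 = \frac{51}{19} \cdot 3 = \frac{153}{19}$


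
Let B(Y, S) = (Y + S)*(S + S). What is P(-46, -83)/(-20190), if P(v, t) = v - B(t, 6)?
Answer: -439/10095 ≈ -0.043487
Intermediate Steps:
B(Y, S) = 2*S*(S + Y) (B(Y, S) = (S + Y)*(2*S) = 2*S*(S + Y))
P(v, t) = -72 + v - 12*t (P(v, t) = v - 2*6*(6 + t) = v - (72 + 12*t) = v + (-72 - 12*t) = -72 + v - 12*t)
P(-46, -83)/(-20190) = (-72 - 46 - 12*(-83))/(-20190) = (-72 - 46 + 996)*(-1/20190) = 878*(-1/20190) = -439/10095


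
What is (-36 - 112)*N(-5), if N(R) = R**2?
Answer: -3700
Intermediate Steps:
(-36 - 112)*N(-5) = (-36 - 112)*(-5)**2 = -148*25 = -3700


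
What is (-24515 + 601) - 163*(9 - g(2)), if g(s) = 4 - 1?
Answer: -24892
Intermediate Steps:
g(s) = 3
(-24515 + 601) - 163*(9 - g(2)) = (-24515 + 601) - 163*(9 - 1*3) = -23914 - 163*(9 - 3) = -23914 - 163*6 = -23914 - 978 = -24892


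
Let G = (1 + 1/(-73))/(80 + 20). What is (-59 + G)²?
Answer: 11590029649/3330625 ≈ 3479.8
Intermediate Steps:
G = 18/1825 (G = (1 + 1*(-1/73))/100 = (1 - 1/73)*(1/100) = (72/73)*(1/100) = 18/1825 ≈ 0.0098630)
(-59 + G)² = (-59 + 18/1825)² = (-107657/1825)² = 11590029649/3330625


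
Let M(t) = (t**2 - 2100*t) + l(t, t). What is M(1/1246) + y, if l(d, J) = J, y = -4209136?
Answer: -6534753601529/1552516 ≈ -4.2091e+6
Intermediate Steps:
M(t) = t**2 - 2099*t (M(t) = (t**2 - 2100*t) + t = t**2 - 2099*t)
M(1/1246) + y = (-2099 + 1/1246)/1246 - 4209136 = (1/1246)*(-2615353/1246) - 4209136 = -2615353/1552516 - 4209136 = -6534753601529/1552516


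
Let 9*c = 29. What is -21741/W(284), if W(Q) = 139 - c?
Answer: -195669/1222 ≈ -160.12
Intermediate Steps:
c = 29/9 (c = (⅑)*29 = 29/9 ≈ 3.2222)
W(Q) = 1222/9 (W(Q) = 139 - 1*29/9 = 139 - 29/9 = 1222/9)
-21741/W(284) = -21741/1222/9 = -21741*9/1222 = -195669/1222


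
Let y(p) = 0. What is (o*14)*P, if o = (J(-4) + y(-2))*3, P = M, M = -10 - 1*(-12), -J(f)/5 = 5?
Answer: -2100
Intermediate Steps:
J(f) = -25 (J(f) = -5*5 = -25)
M = 2 (M = -10 + 12 = 2)
P = 2
o = -75 (o = (-25 + 0)*3 = -25*3 = -75)
(o*14)*P = -75*14*2 = -1050*2 = -2100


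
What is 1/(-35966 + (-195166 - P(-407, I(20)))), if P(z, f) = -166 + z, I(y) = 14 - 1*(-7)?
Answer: -1/230559 ≈ -4.3373e-6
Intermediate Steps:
I(y) = 21 (I(y) = 14 + 7 = 21)
1/(-35966 + (-195166 - P(-407, I(20)))) = 1/(-35966 + (-195166 - (-166 - 407))) = 1/(-35966 + (-195166 - 1*(-573))) = 1/(-35966 + (-195166 + 573)) = 1/(-35966 - 194593) = 1/(-230559) = -1/230559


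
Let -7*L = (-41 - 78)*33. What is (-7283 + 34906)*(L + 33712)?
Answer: 946723079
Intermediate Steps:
L = 561 (L = -(-41 - 78)*33/7 = -(-17)*33 = -1/7*(-3927) = 561)
(-7283 + 34906)*(L + 33712) = (-7283 + 34906)*(561 + 33712) = 27623*34273 = 946723079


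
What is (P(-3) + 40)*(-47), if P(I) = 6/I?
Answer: -1786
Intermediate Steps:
(P(-3) + 40)*(-47) = (6/(-3) + 40)*(-47) = (6*(-1/3) + 40)*(-47) = (-2 + 40)*(-47) = 38*(-47) = -1786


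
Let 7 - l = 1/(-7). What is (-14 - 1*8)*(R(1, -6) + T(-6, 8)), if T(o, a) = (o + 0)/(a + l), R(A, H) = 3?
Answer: -3036/53 ≈ -57.283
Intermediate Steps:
l = 50/7 (l = 7 - 1/(-7) = 7 - (-1)/7 = 7 - 1*(-1/7) = 7 + 1/7 = 50/7 ≈ 7.1429)
T(o, a) = o/(50/7 + a) (T(o, a) = (o + 0)/(a + 50/7) = o/(50/7 + a))
(-14 - 1*8)*(R(1, -6) + T(-6, 8)) = (-14 - 1*8)*(3 + 7*(-6)/(50 + 7*8)) = (-14 - 8)*(3 + 7*(-6)/(50 + 56)) = -22*(3 + 7*(-6)/106) = -22*(3 + 7*(-6)*(1/106)) = -22*(3 - 21/53) = -22*138/53 = -3036/53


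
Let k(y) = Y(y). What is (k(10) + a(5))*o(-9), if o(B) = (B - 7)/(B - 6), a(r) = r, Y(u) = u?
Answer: 16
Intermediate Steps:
k(y) = y
o(B) = (-7 + B)/(-6 + B)
(k(10) + a(5))*o(-9) = (10 + 5)*((-7 - 9)/(-6 - 9)) = 15*(-16/(-15)) = 15*(-1/15*(-16)) = 15*(16/15) = 16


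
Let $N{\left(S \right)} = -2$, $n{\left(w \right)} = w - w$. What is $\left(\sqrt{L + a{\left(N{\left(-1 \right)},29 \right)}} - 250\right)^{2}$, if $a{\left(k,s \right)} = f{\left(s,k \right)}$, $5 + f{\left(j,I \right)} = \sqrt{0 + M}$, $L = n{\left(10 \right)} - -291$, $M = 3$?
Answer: $\left(250 - \sqrt{286 + \sqrt{3}}\right)^{2} \approx 54306.0$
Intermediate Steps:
$n{\left(w \right)} = 0$
$L = 291$ ($L = 0 - -291 = 0 + 291 = 291$)
$f{\left(j,I \right)} = -5 + \sqrt{3}$ ($f{\left(j,I \right)} = -5 + \sqrt{0 + 3} = -5 + \sqrt{3}$)
$a{\left(k,s \right)} = -5 + \sqrt{3}$
$\left(\sqrt{L + a{\left(N{\left(-1 \right)},29 \right)}} - 250\right)^{2} = \left(\sqrt{291 - \left(5 - \sqrt{3}\right)} - 250\right)^{2} = \left(\sqrt{286 + \sqrt{3}} - 250\right)^{2} = \left(-250 + \sqrt{286 + \sqrt{3}}\right)^{2}$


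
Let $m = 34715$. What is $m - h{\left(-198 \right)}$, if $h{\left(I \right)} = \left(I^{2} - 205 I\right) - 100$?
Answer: $-44979$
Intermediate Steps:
$h{\left(I \right)} = -100 + I^{2} - 205 I$
$m - h{\left(-198 \right)} = 34715 - \left(-100 + \left(-198\right)^{2} - -40590\right) = 34715 - \left(-100 + 39204 + 40590\right) = 34715 - 79694 = -44979$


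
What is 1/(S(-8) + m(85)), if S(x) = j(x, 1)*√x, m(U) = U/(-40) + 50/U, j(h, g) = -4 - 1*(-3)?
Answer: -28424/191649 + 36992*I*√2/191649 ≈ -0.14831 + 0.27297*I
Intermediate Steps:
j(h, g) = -1 (j(h, g) = -4 + 3 = -1)
m(U) = 50/U - U/40 (m(U) = U*(-1/40) + 50/U = -U/40 + 50/U = 50/U - U/40)
S(x) = -√x
1/(S(-8) + m(85)) = 1/(-√(-8) + (50/85 - 1/40*85)) = 1/(-2*I*√2 + (50*(1/85) - 17/8)) = 1/(-2*I*√2 + (10/17 - 17/8)) = 1/(-2*I*√2 - 209/136) = 1/(-209/136 - 2*I*√2)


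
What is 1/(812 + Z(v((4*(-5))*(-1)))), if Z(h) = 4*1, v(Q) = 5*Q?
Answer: 1/816 ≈ 0.0012255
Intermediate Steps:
Z(h) = 4
1/(812 + Z(v((4*(-5))*(-1)))) = 1/(812 + 4) = 1/816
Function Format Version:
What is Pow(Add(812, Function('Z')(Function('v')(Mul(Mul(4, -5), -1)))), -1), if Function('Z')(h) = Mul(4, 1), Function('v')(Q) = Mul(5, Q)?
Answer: Rational(1, 816) ≈ 0.0012255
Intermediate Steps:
Function('Z')(h) = 4
Pow(Add(812, Function('Z')(Function('v')(Mul(Mul(4, -5), -1)))), -1) = Pow(Add(812, 4), -1) = Pow(816, -1) = Rational(1, 816)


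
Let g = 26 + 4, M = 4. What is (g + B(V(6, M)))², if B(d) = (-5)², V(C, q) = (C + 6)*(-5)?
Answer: 3025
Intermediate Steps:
V(C, q) = -30 - 5*C (V(C, q) = (6 + C)*(-5) = -30 - 5*C)
B(d) = 25
g = 30
(g + B(V(6, M)))² = (30 + 25)² = 55² = 3025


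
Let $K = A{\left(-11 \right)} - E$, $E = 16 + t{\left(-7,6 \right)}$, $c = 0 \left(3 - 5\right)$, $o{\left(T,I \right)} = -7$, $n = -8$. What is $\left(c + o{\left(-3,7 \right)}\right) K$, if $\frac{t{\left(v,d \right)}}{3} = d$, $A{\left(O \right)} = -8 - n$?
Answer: $238$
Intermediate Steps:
$A{\left(O \right)} = 0$ ($A{\left(O \right)} = -8 - -8 = -8 + 8 = 0$)
$t{\left(v,d \right)} = 3 d$
$c = 0$ ($c = 0 \left(-2\right) = 0$)
$E = 34$ ($E = 16 + 3 \cdot 6 = 16 + 18 = 34$)
$K = -34$ ($K = 0 - 34 = -34$)
$\left(c + o{\left(-3,7 \right)}\right) K = \left(0 - 7\right) \left(-34\right) = \left(-7\right) \left(-34\right) = 238$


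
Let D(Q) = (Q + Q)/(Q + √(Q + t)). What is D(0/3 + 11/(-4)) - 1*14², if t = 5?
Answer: -958/5 ≈ -191.60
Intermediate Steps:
D(Q) = 2*Q/(Q + √(5 + Q)) (D(Q) = (Q + Q)/(Q + √(Q + 5)) = (2*Q)/(Q + √(5 + Q)) = 2*Q/(Q + √(5 + Q)))
D(0/3 + 11/(-4)) - 1*14² = 2*(0/3 + 11/(-4))/((0/3 + 11/(-4)) + √(5 + (0/3 + 11/(-4)))) - 1*14² = 2*(0*(⅓) + 11*(-¼))/((0*(⅓) + 11*(-¼)) + √(5 + (0*(⅓) + 11*(-¼)))) - 1*196 = 2*(0 - 11/4)/((0 - 11/4) + √(5 + (0 - 11/4))) - 196 = 2*(-11/4)/(-11/4 + √(5 - 11/4)) - 196 = 2*(-11/4)/(-11/4 + √(9/4)) - 196 = 2*(-11/4)/(-11/4 + 3/2) - 196 = 2*(-11/4)/(-5/4) - 196 = 2*(-11/4)*(-⅘) - 196 = 22/5 - 196 = -958/5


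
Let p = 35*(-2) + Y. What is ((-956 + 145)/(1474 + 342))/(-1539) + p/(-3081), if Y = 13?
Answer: 53934553/2870284248 ≈ 0.018791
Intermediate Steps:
p = -57 (p = 35*(-2) + 13 = -70 + 13 = -57)
((-956 + 145)/(1474 + 342))/(-1539) + p/(-3081) = ((-956 + 145)/(1474 + 342))/(-1539) - 57/(-3081) = -811/1816*(-1/1539) - 57*(-1/3081) = -811*1/1816*(-1/1539) + 19/1027 = -811/1816*(-1/1539) + 19/1027 = 811/2794824 + 19/1027 = 53934553/2870284248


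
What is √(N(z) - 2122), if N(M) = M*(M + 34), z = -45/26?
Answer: I*√1472227/26 ≈ 46.667*I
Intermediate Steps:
z = -45/26 (z = -45*1/26 = -45/26 ≈ -1.7308)
N(M) = M*(34 + M)
√(N(z) - 2122) = √(-45*(34 - 45/26)/26 - 2122) = √(-45/26*839/26 - 2122) = √(-37755/676 - 2122) = √(-1472227/676) = I*√1472227/26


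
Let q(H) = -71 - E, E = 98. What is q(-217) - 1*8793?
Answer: -8962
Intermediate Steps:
q(H) = -169 (q(H) = -71 - 1*98 = -71 - 98 = -169)
q(-217) - 1*8793 = -169 - 1*8793 = -169 - 8793 = -8962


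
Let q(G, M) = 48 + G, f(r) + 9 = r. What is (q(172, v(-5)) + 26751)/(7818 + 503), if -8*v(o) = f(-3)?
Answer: 26971/8321 ≈ 3.2413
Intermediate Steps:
f(r) = -9 + r
v(o) = 3/2 (v(o) = -(-9 - 3)/8 = -⅛*(-12) = 3/2)
(q(172, v(-5)) + 26751)/(7818 + 503) = ((48 + 172) + 26751)/(7818 + 503) = (220 + 26751)/8321 = 26971*(1/8321) = 26971/8321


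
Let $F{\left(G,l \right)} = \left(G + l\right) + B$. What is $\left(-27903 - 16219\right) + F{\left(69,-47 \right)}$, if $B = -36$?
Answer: $-44136$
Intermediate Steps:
$F{\left(G,l \right)} = -36 + G + l$ ($F{\left(G,l \right)} = \left(G + l\right) - 36 = -36 + G + l$)
$\left(-27903 - 16219\right) + F{\left(69,-47 \right)} = \left(-27903 - 16219\right) - 14 = -44122 - 14 = -44136$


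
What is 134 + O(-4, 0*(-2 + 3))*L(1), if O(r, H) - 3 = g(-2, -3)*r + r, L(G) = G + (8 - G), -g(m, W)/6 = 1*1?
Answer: 318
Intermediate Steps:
g(m, W) = -6
L(G) = 8
O(r, H) = 3 - 5*r (O(r, H) = 3 + (-6*r + r) = 3 - 5*r)
134 + O(-4, 0*(-2 + 3))*L(1) = 134 + (3 - 5*(-4))*8 = 134 + (3 + 20)*8 = 134 + 23*8 = 134 + 184 = 318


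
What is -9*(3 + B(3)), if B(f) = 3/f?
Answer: -36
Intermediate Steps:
-9*(3 + B(3)) = -9*(3 + 3/3) = -9*(3 + 3*(⅓)) = -9*(3 + 1) = -9*4 = -36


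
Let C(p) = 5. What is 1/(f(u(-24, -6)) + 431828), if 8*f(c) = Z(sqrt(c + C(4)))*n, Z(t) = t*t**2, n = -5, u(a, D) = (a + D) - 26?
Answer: 27636992/11934430297651 - 2040*I*sqrt(51)/11934430297651 ≈ 2.3157e-6 - 1.2207e-9*I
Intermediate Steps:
u(a, D) = -26 + D + a (u(a, D) = (D + a) - 26 = -26 + D + a)
Z(t) = t**3
f(c) = -5*(5 + c)**(3/2)/8 (f(c) = ((sqrt(c + 5))**3*(-5))/8 = ((sqrt(5 + c))**3*(-5))/8 = ((5 + c)**(3/2)*(-5))/8 = (-5*(5 + c)**(3/2))/8 = -5*(5 + c)**(3/2)/8)
1/(f(u(-24, -6)) + 431828) = 1/(-5*(5 + (-26 - 6 - 24))**(3/2)/8 + 431828) = 1/(-5*(5 - 56)**(3/2)/8 + 431828) = 1/(-(-255)*I*sqrt(51)/8 + 431828) = 1/(255*I*sqrt(51)/8 + 431828) = 1/(431828 + 255*I*sqrt(51)/8)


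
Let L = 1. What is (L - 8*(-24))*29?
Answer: 5597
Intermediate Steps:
(L - 8*(-24))*29 = (1 - 8*(-24))*29 = (1 + 192)*29 = 193*29 = 5597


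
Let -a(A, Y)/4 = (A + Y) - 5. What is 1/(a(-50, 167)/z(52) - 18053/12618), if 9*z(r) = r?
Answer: -164034/12953633 ≈ -0.012663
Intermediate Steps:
z(r) = r/9
a(A, Y) = 20 - 4*A - 4*Y (a(A, Y) = -4*((A + Y) - 5) = -4*(-5 + A + Y) = 20 - 4*A - 4*Y)
1/(a(-50, 167)/z(52) - 18053/12618) = 1/((20 - 4*(-50) - 4*167)/(((1/9)*52)) - 18053/12618) = 1/((20 + 200 - 668)/(52/9) - 18053*1/12618) = 1/(-448*9/52 - 18053/12618) = 1/(-1008/13 - 18053/12618) = 1/(-12953633/164034) = -164034/12953633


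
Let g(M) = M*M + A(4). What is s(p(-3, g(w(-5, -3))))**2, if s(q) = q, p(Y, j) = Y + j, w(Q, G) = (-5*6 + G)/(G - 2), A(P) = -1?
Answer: 978121/625 ≈ 1565.0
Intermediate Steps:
w(Q, G) = (-30 + G)/(-2 + G)
g(M) = -1 + M**2 (g(M) = M*M - 1 = M**2 - 1 = -1 + M**2)
s(p(-3, g(w(-5, -3))))**2 = (-3 + (-1 + ((-30 - 3)/(-2 - 3))**2))**2 = (-3 + (-1 + (-33/(-5))**2))**2 = (-3 + (-1 + (-1/5*(-33))**2))**2 = (-3 + (-1 + (33/5)**2))**2 = (-3 + (-1 + 1089/25))**2 = (-3 + 1064/25)**2 = (989/25)**2 = 978121/625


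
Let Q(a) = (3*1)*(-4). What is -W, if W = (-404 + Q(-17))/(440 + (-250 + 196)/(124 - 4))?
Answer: 8320/8791 ≈ 0.94642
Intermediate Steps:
Q(a) = -12 (Q(a) = 3*(-4) = -12)
W = -8320/8791 (W = (-404 - 12)/(440 + (-250 + 196)/(124 - 4)) = -416/(440 - 54/120) = -416/(440 - 54*1/120) = -416/(440 - 9/20) = -416/8791/20 = -416*20/8791 = -8320/8791 ≈ -0.94642)
-W = -1*(-8320/8791) = 8320/8791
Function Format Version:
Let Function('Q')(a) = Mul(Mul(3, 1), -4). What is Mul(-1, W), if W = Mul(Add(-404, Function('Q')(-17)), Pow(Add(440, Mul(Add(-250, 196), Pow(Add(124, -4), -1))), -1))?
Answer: Rational(8320, 8791) ≈ 0.94642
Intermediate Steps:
Function('Q')(a) = -12 (Function('Q')(a) = Mul(3, -4) = -12)
W = Rational(-8320, 8791) (W = Mul(Add(-404, -12), Pow(Add(440, Mul(Add(-250, 196), Pow(Add(124, -4), -1))), -1)) = Mul(-416, Pow(Add(440, Mul(-54, Pow(120, -1))), -1)) = Mul(-416, Pow(Add(440, Mul(-54, Rational(1, 120))), -1)) = Mul(-416, Pow(Add(440, Rational(-9, 20)), -1)) = Mul(-416, Pow(Rational(8791, 20), -1)) = Mul(-416, Rational(20, 8791)) = Rational(-8320, 8791) ≈ -0.94642)
Mul(-1, W) = Mul(-1, Rational(-8320, 8791)) = Rational(8320, 8791)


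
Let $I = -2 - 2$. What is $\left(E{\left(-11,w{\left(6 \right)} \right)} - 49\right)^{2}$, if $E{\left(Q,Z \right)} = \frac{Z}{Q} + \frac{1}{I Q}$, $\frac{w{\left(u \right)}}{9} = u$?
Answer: $\frac{5621641}{1936} \approx 2903.7$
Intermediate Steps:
$I = -4$ ($I = -2 - 2 = -4$)
$w{\left(u \right)} = 9 u$
$E{\left(Q,Z \right)} = - \frac{1}{4 Q} + \frac{Z}{Q}$ ($E{\left(Q,Z \right)} = \frac{Z}{Q} + \frac{1}{\left(-4\right) Q} = \frac{Z}{Q} - \frac{1}{4 Q} = - \frac{1}{4 Q} + \frac{Z}{Q}$)
$\left(E{\left(-11,w{\left(6 \right)} \right)} - 49\right)^{2} = \left(\frac{- \frac{1}{4} + 9 \cdot 6}{-11} - 49\right)^{2} = \left(- \frac{- \frac{1}{4} + 54}{11} - 49\right)^{2} = \left(\left(- \frac{1}{11}\right) \frac{215}{4} - 49\right)^{2} = \left(- \frac{215}{44} - 49\right)^{2} = \left(- \frac{2371}{44}\right)^{2} = \frac{5621641}{1936}$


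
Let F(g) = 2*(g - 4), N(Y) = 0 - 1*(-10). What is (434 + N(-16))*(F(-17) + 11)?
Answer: -13764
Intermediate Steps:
N(Y) = 10 (N(Y) = 0 + 10 = 10)
F(g) = -8 + 2*g (F(g) = 2*(-4 + g) = -8 + 2*g)
(434 + N(-16))*(F(-17) + 11) = (434 + 10)*((-8 + 2*(-17)) + 11) = 444*((-8 - 34) + 11) = 444*(-42 + 11) = 444*(-31) = -13764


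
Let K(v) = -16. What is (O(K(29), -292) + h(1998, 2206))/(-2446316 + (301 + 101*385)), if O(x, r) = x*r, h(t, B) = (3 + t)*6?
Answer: -8339/1203565 ≈ -0.0069286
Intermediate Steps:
h(t, B) = 18 + 6*t
O(x, r) = r*x
(O(K(29), -292) + h(1998, 2206))/(-2446316 + (301 + 101*385)) = (-292*(-16) + (18 + 6*1998))/(-2446316 + (301 + 101*385)) = (4672 + (18 + 11988))/(-2446316 + (301 + 38885)) = (4672 + 12006)/(-2446316 + 39186) = 16678/(-2407130) = 16678*(-1/2407130) = -8339/1203565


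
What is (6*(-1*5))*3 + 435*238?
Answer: 103440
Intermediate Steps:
(6*(-1*5))*3 + 435*238 = (6*(-5))*3 + 103530 = -30*3 + 103530 = -90 + 103530 = 103440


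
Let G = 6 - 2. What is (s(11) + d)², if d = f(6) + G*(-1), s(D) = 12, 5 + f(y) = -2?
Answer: 1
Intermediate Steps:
G = 4
f(y) = -7 (f(y) = -5 - 2 = -7)
d = -11 (d = -7 + 4*(-1) = -7 - 4 = -11)
(s(11) + d)² = (12 - 11)² = 1² = 1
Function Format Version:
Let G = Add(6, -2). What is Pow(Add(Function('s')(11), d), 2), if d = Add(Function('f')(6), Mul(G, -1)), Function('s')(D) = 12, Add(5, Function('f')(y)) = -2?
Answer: 1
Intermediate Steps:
G = 4
Function('f')(y) = -7 (Function('f')(y) = Add(-5, -2) = -7)
d = -11 (d = Add(-7, Mul(4, -1)) = Add(-7, -4) = -11)
Pow(Add(Function('s')(11), d), 2) = Pow(Add(12, -11), 2) = Pow(1, 2) = 1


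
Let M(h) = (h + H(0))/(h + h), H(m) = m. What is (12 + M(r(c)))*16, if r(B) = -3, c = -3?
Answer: 200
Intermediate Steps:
M(h) = ½ (M(h) = (h + 0)/(h + h) = h/((2*h)) = h*(1/(2*h)) = ½)
(12 + M(r(c)))*16 = (12 + ½)*16 = (25/2)*16 = 200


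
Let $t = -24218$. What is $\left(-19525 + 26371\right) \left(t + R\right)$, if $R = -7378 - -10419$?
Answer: $-144977742$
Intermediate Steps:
$R = 3041$ ($R = -7378 + 10419 = 3041$)
$\left(-19525 + 26371\right) \left(t + R\right) = \left(-19525 + 26371\right) \left(-24218 + 3041\right) = 6846 \left(-21177\right) = -144977742$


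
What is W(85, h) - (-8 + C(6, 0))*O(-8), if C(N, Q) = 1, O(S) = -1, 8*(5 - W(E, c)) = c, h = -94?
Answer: 39/4 ≈ 9.7500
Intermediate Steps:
W(E, c) = 5 - c/8
W(85, h) - (-8 + C(6, 0))*O(-8) = (5 - 1/8*(-94)) - (-8 + 1)*(-1) = (5 + 47/4) - (-7)*(-1) = 67/4 - 1*7 = 67/4 - 7 = 39/4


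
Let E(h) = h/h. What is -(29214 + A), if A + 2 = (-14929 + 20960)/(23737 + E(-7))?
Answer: -693440487/23738 ≈ -29212.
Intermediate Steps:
E(h) = 1
A = -41445/23738 (A = -2 + (-14929 + 20960)/(23737 + 1) = -2 + 6031/23738 = -41445/23738 ≈ -1.7459)
-(29214 + A) = -(29214 - 41445/23738) = -1*693440487/23738 = -693440487/23738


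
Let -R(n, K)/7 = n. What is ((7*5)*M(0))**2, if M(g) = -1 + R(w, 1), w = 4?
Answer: 1030225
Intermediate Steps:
R(n, K) = -7*n
M(g) = -29 (M(g) = -1 - 7*4 = -1 - 28 = -29)
((7*5)*M(0))**2 = ((7*5)*(-29))**2 = (35*(-29))**2 = (-1015)**2 = 1030225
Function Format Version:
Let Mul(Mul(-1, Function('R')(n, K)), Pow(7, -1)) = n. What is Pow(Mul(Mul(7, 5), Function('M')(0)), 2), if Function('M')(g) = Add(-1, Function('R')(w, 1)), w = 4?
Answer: 1030225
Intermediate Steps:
Function('R')(n, K) = Mul(-7, n)
Function('M')(g) = -29 (Function('M')(g) = Add(-1, Mul(-7, 4)) = Add(-1, -28) = -29)
Pow(Mul(Mul(7, 5), Function('M')(0)), 2) = Pow(Mul(Mul(7, 5), -29), 2) = Pow(Mul(35, -29), 2) = Pow(-1015, 2) = 1030225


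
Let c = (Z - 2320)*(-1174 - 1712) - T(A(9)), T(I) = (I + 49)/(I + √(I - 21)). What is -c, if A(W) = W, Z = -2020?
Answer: 2*(-12525240*√3 + 56363551*I)/(-9*I + 2*√3) ≈ -1.2525e+7 - 2.1621*I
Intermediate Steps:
T(I) = (49 + I)/(I + √(-21 + I))
c = 12525240 - 58/(9 + 2*I*√3) (c = (-2020 - 2320)*(-1174 - 1712) - (49 + 9)/(9 + √(-21 + 9)) = -4340*(-2886) - 58/(9 + √(-12)) = 12525240 - 58/(9 + 2*I*√3) ≈ 1.2525e+7 + 2.1604*I)
-c = -(388282266/31 + 116*I*√3/93) = -388282266/31 - 116*I*√3/93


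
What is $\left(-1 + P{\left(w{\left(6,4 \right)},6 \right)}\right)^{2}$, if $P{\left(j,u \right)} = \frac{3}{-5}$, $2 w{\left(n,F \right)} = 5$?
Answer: $\frac{64}{25} \approx 2.56$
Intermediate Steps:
$w{\left(n,F \right)} = \frac{5}{2}$ ($w{\left(n,F \right)} = \frac{1}{2} \cdot 5 = \frac{5}{2}$)
$P{\left(j,u \right)} = - \frac{3}{5}$ ($P{\left(j,u \right)} = 3 \left(- \frac{1}{5}\right) = - \frac{3}{5}$)
$\left(-1 + P{\left(w{\left(6,4 \right)},6 \right)}\right)^{2} = \left(-1 - \frac{3}{5}\right)^{2} = \left(- \frac{8}{5}\right)^{2} = \frac{64}{25}$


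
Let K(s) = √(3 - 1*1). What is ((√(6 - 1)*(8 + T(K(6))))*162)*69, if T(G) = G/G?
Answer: 100602*√5 ≈ 2.2495e+5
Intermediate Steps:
K(s) = √2 (K(s) = √(3 - 1) = √2)
T(G) = 1
((√(6 - 1)*(8 + T(K(6))))*162)*69 = ((√(6 - 1)*(8 + 1))*162)*69 = ((√5*9)*162)*69 = ((9*√5)*162)*69 = (1458*√5)*69 = 100602*√5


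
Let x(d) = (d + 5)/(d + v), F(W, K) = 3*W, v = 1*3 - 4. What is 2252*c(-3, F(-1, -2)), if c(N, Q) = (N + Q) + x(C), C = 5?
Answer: -7882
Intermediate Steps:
v = -1 (v = 3 - 4 = -1)
x(d) = (5 + d)/(-1 + d) (x(d) = (d + 5)/(d - 1) = (5 + d)/(-1 + d))
c(N, Q) = 5/2 + N + Q (c(N, Q) = (N + Q) + (5 + 5)/(-1 + 5) = (N + Q) + 10/4 = (N + Q) + (¼)*10 = (N + Q) + 5/2 = 5/2 + N + Q)
2252*c(-3, F(-1, -2)) = 2252*(5/2 - 3 + 3*(-1)) = 2252*(5/2 - 3 - 3) = 2252*(-7/2) = -7882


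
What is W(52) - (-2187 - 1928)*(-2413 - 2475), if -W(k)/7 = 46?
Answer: -20114442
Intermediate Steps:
W(k) = -322 (W(k) = -7*46 = -322)
W(52) - (-2187 - 1928)*(-2413 - 2475) = -322 - (-2187 - 1928)*(-2413 - 2475) = -322 - (-4115)*(-4888) = -322 - 1*20114120 = -322 - 20114120 = -20114442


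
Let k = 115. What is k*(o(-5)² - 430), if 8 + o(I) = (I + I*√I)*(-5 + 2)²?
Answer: -890790 + 548550*I*√5 ≈ -8.9079e+5 + 1.2266e+6*I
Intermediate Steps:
o(I) = -8 + 9*I + 9*I^(3/2) (o(I) = -8 + (I + I*√I)*(-5 + 2)² = -8 + (I + I^(3/2))*(-3)² = -8 + (I + I^(3/2))*9 = -8 + (9*I + 9*I^(3/2)) = -8 + 9*I + 9*I^(3/2))
k*(o(-5)² - 430) = 115*((-8 + 9*(-5) + 9*(-5)^(3/2))² - 430) = 115*((-8 - 45 + 9*(-5*I*√5))² - 430) = 115*((-8 - 45 - 45*I*√5)² - 430) = 115*((-53 - 45*I*√5)² - 430) = 115*(-430 + (-53 - 45*I*√5)²) = -49450 + 115*(-53 - 45*I*√5)²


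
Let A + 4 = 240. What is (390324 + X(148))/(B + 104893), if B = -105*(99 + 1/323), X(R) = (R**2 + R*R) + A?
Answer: 140300864/30522749 ≈ 4.5966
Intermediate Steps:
A = 236 (A = -4 + 240 = 236)
X(R) = 236 + 2*R**2 (X(R) = (R**2 + R*R) + 236 = (R**2 + R**2) + 236 = 2*R**2 + 236 = 236 + 2*R**2)
B = -3357690/323 (B = -105*(99 + 1/323) = -105*31978/323 = -3357690/323 ≈ -10395.)
(390324 + X(148))/(B + 104893) = (390324 + (236 + 2*148**2))/(-3357690/323 + 104893) = (390324 + (236 + 2*21904))/(30522749/323) = (390324 + (236 + 43808))*(323/30522749) = (390324 + 44044)*(323/30522749) = 434368*(323/30522749) = 140300864/30522749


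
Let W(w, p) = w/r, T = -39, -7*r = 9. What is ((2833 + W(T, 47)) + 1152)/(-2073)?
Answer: -12046/6219 ≈ -1.9370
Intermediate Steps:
r = -9/7 (r = -⅐*9 = -9/7 ≈ -1.2857)
W(w, p) = -7*w/9 (W(w, p) = w/(-9/7) = w*(-7/9) = -7*w/9)
((2833 + W(T, 47)) + 1152)/(-2073) = ((2833 - 7/9*(-39)) + 1152)/(-2073) = ((2833 + 91/3) + 1152)*(-1/2073) = (8590/3 + 1152)*(-1/2073) = (12046/3)*(-1/2073) = -12046/6219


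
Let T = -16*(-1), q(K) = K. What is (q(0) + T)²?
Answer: 256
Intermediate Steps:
T = 16
(q(0) + T)² = (0 + 16)² = 16² = 256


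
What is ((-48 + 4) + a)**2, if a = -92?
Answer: 18496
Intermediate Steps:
((-48 + 4) + a)**2 = ((-48 + 4) - 92)**2 = (-44 - 92)**2 = (-136)**2 = 18496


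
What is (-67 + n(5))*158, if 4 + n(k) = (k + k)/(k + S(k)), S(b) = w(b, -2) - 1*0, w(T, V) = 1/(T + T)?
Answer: -556318/51 ≈ -10908.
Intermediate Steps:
w(T, V) = 1/(2*T)
S(b) = 1/(2*b) (S(b) = 1/(2*b) - 1*0 = 1/(2*b) + 0 = 1/(2*b))
n(k) = -4 + 2*k/(k + 1/(2*k)) (n(k) = -4 + (k + k)/(k + 1/(2*k)) = -4 + (2*k)/(k + 1/(2*k)) = -4 + 2*k/(k + 1/(2*k)))
(-67 + n(5))*158 = (-67 + 4*(-1 - 1*5²)/(1 + 2*5²))*158 = (-67 + 4*(-1 - 1*25)/(1 + 2*25))*158 = (-67 + 4*(-1 - 25)/(1 + 50))*158 = (-67 + 4*(-26)/51)*158 = (-67 + 4*(1/51)*(-26))*158 = (-67 - 104/51)*158 = -3521/51*158 = -556318/51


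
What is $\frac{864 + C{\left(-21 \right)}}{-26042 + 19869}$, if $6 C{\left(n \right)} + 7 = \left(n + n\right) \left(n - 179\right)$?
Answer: $- \frac{13577}{37038} \approx -0.36657$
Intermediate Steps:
$C{\left(n \right)} = - \frac{7}{6} + \frac{n \left(-179 + n\right)}{3}$ ($C{\left(n \right)} = - \frac{7}{6} + \frac{\left(n + n\right) \left(n - 179\right)}{6} = - \frac{7}{6} + \frac{2 n \left(-179 + n\right)}{6} = - \frac{7}{6} + \frac{n \left(-179 + n\right)}{3}$)
$\frac{864 + C{\left(-21 \right)}}{-26042 + 19869} = \frac{864 - \left(- \frac{7511}{6} - 147\right)}{-26042 + 19869} = \frac{864 + \left(- \frac{7}{6} + 1253 + \frac{1}{3} \cdot 441\right)}{-6173} = \left(864 + \left(- \frac{7}{6} + 1253 + 147\right)\right) \left(- \frac{1}{6173}\right) = \left(864 + \frac{8393}{6}\right) \left(- \frac{1}{6173}\right) = \frac{13577}{6} \left(- \frac{1}{6173}\right) = - \frac{13577}{37038}$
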